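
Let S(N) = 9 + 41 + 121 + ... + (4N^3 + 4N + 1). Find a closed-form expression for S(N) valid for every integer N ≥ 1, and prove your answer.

We claim S(N) = N(N^3 + 2N^2 + 3N + 3) for all N ≥ 1.
Base step (N = 1): S(1) = 9, and the closed form gives 9. They agree.
For the inductive step, assume it holds for an arbitrary i ≥ 1, so S(i) = i(i^3 + 2i^2 + 3i + 3).
Then S(i+1) = S(i) + (4i + 4(i + 1)^3 + 5) = (i(i^3 + 2i^2 + 3i + 3)) + (4i + 4(i + 1)^3 + 5).
Simplifying, S(i+1) = (i + 1)(i^3 + 5i^2 + 10i + 9) = (i+1)((i+1)^3 + 2(i+1)^2 + 3(i+1) + 3),
which is the closed form with N = i+1.
By induction, the statement is established for all N ≥ 1.

S(N) = N(N^3 + 2N^2 + 3N + 3)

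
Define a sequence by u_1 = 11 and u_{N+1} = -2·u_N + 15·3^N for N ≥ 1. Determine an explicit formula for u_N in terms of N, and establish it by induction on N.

Computing the first terms: u_1 = 11, u_2 = 23, u_3 = 89. This suggests u_N = -(-2)^N + 3^(N + 1).
Base step (N = 1): the formula gives 11 = 11 = u_1.
Suppose the result is true for N = r, so u_r = -(-2)^r + 3^(r + 1).
Then u_{r+1} = -2·u_r + 15·3^r = -2·(-(-2)^r + 3^(r + 1)) + 15·3^r = -(-2)^(r + 1) + 3^(r + 2) = -(-2)^(r+1) + 3^((r+1) + 1),
which is the claimed formula at N = r+1.
Hence, by induction on N, the claim holds for every N ≥ 1.

u_N = -(-2)^N + 3^(N + 1)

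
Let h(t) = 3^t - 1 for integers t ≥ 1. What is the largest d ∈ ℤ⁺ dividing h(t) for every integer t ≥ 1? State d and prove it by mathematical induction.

Computing the first values: h(1) = 2 and h(2) = 8; gcd(2, 8) = 2, so d ≤ 2.
We prove 2 | 3^t - 1 for all t ≥ 1 by induction on t.
For the base case t = 1: h(1) = 2 = 2·(1), so 2 | h(1).
Inductive step: suppose the statement holds for some j ≥ 1, i.e. 2 | h(j). Then
3^{j+1} − 1^{j+1} = 3·3^j − 1·1^j = 3·(3^j − 1^j) + (2)·1^j. The first term is divisible by 2 by the inductive hypothesis, and the second term (2)·1^j is divisible by 2 since 2 | 2. Hence 2 | h(j+1).
By induction, the statement is established for all t ≥ 1.
Therefore the largest such d is 2.

d = 2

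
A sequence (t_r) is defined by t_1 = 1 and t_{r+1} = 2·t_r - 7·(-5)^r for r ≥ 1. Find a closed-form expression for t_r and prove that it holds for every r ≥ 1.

Computing the first terms: t_1 = 1, t_2 = 37, t_3 = -101. This suggests t_r = (-5)^r + 3·2^r.
When r = 1: the formula gives 1 = 1 = t_1.
Inductive step: suppose the statement holds for some k ≥ 1, so t_k = (-5)^k + 3·2^k.
Then t_{k+1} = 2·t_k - 7·(-5)^k = 2·((-5)^k + 3·2^k) - 7·(-5)^k = (-5)^(k + 1) + 3·2^(k + 1),
which is the claimed formula at r = k+1.
By induction, the statement is established for all r ≥ 1.

t_r = (-5)^r + 3·2^r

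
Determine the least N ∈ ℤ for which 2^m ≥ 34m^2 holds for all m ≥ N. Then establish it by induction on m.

At m = 12: 4096 < 4896, so the inequality fails and N ≥ 13. We prove 2^m ≥ 34m^2 for all m ≥ 13.
Base case (m = 13): 2^m = 8192 and 34m^2 = 5746, so 8192 ≥ 5746.
Inductive step: suppose the statement holds for some p ≥ 13, so 2^p ≥ 34p^2.
Then 2^(p + 1) = 2·(2^p) ≥ 2·(34p^2).
Also, for p ≥ 13 we have 2·(34p^2) ≥ 34(p+1)^2, since 2 ≥ (1 + 1/p)^2 for all p ≥ 13.
Combining, 2^(p + 1) ≥ 34(p+1)^2.
Hence, by induction on m, the claim holds for every m ≥ 13.
Hence the smallest such N is 13.

N = 13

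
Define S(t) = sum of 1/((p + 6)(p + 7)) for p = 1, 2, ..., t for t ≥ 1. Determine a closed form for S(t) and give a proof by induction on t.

We claim S(t) = t/(7(t + 7)) for all t ≥ 1.
Base step (t = 1): S(1) = 1/56, and the closed form gives 1/56. They agree.
Inductive step: assume the claim holds for t = p, so S(p) = p/(7(p + 7)).
Then S(p+1) = S(p) + (1/((p + 7)(p + 8))) = (p/(7(p + 7))) + (1/((p + 7)(p + 8))).
Simplifying, S(p+1) = (p + 1)/(7(p + 8)) = (p+1)/(7((p+1) + 7)),
which is the closed form with t = p+1.
By the principle of mathematical induction, the result holds for all t ≥ 1.

S(t) = t/(7(t + 7))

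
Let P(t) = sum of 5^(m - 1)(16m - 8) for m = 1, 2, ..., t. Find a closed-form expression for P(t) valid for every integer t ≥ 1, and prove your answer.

P(t) = 5^t(4t - 3) + 3

We claim P(t) = 5^t(4t - 3) + 3 for all t ≥ 1.
For the base case t = 1: P(1) = 8, and the closed form gives 8. They agree.
For the inductive step, assume it holds for an arbitrary m ≥ 1, so P(m) = 5^m(4m - 3) + 3.
Then P(m+1) = P(m) + (5^m(16m + 8)) = (5^m(4m - 3) + 3) + (5^m(16m + 8)).
Simplifying, P(m+1) = 20·5^m·m + 5·5^m + 3 = 5^(m+1)(4(m+1) - 3) + 3,
which is the closed form with t = m+1.
By induction, the statement is established for all t ≥ 1.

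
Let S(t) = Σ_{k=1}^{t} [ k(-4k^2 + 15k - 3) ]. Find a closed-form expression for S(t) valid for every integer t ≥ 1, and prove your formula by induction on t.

We claim S(t) = -t(t + 1)(t^2 - 4t - 1) for all t ≥ 1.
For the base case t = 1: S(1) = 8, and the closed form gives 8. They agree.
Inductive step: suppose the statement holds for some k ≥ 1, so S(k) = k(-k^3 + 3k^2 + 5k + 1).
Then S(k+1) = S(k) + ((k + 1)(15k - 4(k + 1)^2 + 12)) = (k(-k^3 + 3k^2 + 5k + 1)) + ((k + 1)(15k - 4(k + 1)^2 + 12)).
Simplifying, S(k+1) = -(k + 1)(k + 2)(k^2 - 2k - 4) = -(k+1)((k+1) + 1)((k+1)^2 - 4(k+1) - 1),
which is the closed form with t = k+1.
By the principle of mathematical induction, the result holds for all t ≥ 1.

S(t) = -t(t + 1)(t^2 - 4t - 1)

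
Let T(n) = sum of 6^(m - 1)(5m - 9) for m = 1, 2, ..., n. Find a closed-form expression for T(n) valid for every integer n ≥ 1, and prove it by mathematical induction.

We claim T(n) = 6^n(n - 2) + 2 for all n ≥ 1.
Base case (n = 1): T(1) = -4, and the closed form gives -4. They agree.
Inductive step: suppose the statement holds for some m ≥ 1, so T(m) = 6^m(m - 2) + 2.
Then T(m+1) = T(m) + (6^m(5m - 4)) = (6^m(m - 2) + 2) + (6^m(5m - 4)).
Simplifying, T(m+1) = 6·6^m·m - 6·6^m + 2 = 6^(m+1)((m+1) - 2) + 2,
which is the closed form with n = m+1.
Hence, by induction on n, the claim holds for every n ≥ 1.

T(n) = 6^n(n - 2) + 2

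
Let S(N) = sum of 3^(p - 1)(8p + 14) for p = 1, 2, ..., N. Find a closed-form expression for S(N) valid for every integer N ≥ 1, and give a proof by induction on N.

We claim S(N) = 3^N(4N + 5) - 5 for all N ≥ 1.
Base case (N = 1): S(1) = 22, and the closed form gives 22. They agree.
For the inductive step, assume it holds for an arbitrary p ≥ 1, so S(p) = 3^p(4p + 5) - 5.
Then S(p+1) = S(p) + (3^p(8p + 22)) = (3^p(4p + 5) - 5) + (3^p(8p + 22)).
Simplifying, S(p+1) = 12·3^p·p + 27·3^p - 5 = 3^(p+1)(4(p+1) + 5) - 5,
which is the closed form with N = p+1.
By induction, the statement is established for all N ≥ 1.

S(N) = 3^N(4N + 5) - 5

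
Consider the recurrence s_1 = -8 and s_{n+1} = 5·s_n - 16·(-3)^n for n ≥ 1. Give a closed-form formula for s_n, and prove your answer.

Computing the first terms: s_1 = -8, s_2 = 8, s_3 = -104. This suggests s_n = 2(-3)^n - 2·5^(n - 1).
Base case (n = 1): the formula gives -8 = -8 = s_1.
For the inductive step, assume it holds for an arbitrary p ≥ 1, so s_p = 2(-3)^p - 2·5^(p - 1).
Then s_{p+1} = 5·s_p - 16·(-3)^p = 5·(2(-3)^p - 2·5^(p - 1)) - 16·(-3)^p = 2(-3)^(p + 1) - 2·5^p = 2(-3)^(p+1) - 2·5^((p+1) - 1),
which is the claimed formula at n = p+1.
This completes the induction.

s_n = 2(-3)^n - 2·5^(n - 1)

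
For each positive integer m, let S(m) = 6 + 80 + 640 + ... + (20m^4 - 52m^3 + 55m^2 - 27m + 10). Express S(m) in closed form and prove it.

S(m) = m(4m^4 - 3m^3 - m^2 + m + 5)

We claim S(m) = m(4m^4 - 3m^3 - m^2 + m + 5) for all m ≥ 1.
For the base case m = 1: S(1) = 6, and the closed form gives 6. They agree.
For the inductive step, assume it holds for an arbitrary j ≥ 1, so S(j) = j(4j^4 - 3j^3 - j^2 + j + 5).
Then S(j+1) = S(j) + (20j^4 + 28j^3 + 19j^2 + 7j + 6) = (j(4j^4 - 3j^3 - j^2 + j + 5)) + (20j^4 + 28j^3 + 19j^2 + 7j + 6).
Simplifying, S(j+1) = (j + 1)(4j^4 + 13j^3 + 14j^2 + 6j + 6) = (j+1)(4(j+1)^4 - 3(j+1)^3 - (j+1)^2 + (j+1) + 5),
which is the closed form with m = j+1.
Hence, by induction on m, the claim holds for every m ≥ 1.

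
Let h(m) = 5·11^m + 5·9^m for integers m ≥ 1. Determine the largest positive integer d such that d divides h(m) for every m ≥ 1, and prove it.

d = 10

Computing the first values: h(1) = 100 and h(2) = 1010; gcd(100, 1010) = 10, so d ≤ 10.
We prove 10 | 5·11^m + 5·9^m for all m ≥ 1 by induction on m.
For the base case m = 1: h(1) = 100 = 10·(10), so 10 | h(1).
Inductive step: assume the claim holds for m = r, i.e. 10 | h(r). Then
h(r+1) − 11·h(r) = (5·11^(r+1) + 5·9^(r+1)) − 11·(5·11^r + 5·9^r) = (5)·9^r·(9 − 11) = (-10)·9^r. Since 10 | h(r) by the inductive hypothesis, 10 | 11·h(r); and 10 | -10 since -10 = 10·-1. Therefore 10 | h(r+1).
Hence, by induction on m, the claim holds for every m ≥ 1.
Therefore the largest such d is 10.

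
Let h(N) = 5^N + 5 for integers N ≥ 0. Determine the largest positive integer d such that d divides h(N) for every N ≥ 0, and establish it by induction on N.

Computing the first values: h(0) = 6 and h(1) = 10; gcd(6, 10) = 2, so d ≤ 2.
We prove 2 | 5^N + 5 for all N ≥ 0 by induction on N.
When N = 0: h(0) = 6 = 2·(3), so 2 | h(0).
Suppose the result is true for N = r, i.e. 2 | h(r). Then
h(r+1) = 5^(r+1) + 5 = 5·(5^r + 5) - 20 = 5·h(r) - 20. The first term is divisible by 2 by the inductive hypothesis, and -20 is divisible by 2. Hence 2 | h(r+1).
This completes the induction.
Therefore the largest such d is 2.

d = 2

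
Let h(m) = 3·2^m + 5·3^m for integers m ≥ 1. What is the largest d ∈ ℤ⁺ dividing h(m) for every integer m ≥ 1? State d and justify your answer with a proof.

Computing the first values: h(1) = 21 and h(2) = 57; gcd(21, 57) = 3, so d ≤ 3.
We prove 3 | 3·2^m + 5·3^m for all m ≥ 1 by induction on m.
For the base case m = 1: h(1) = 21 = 3·(7), so 3 | h(1).
For the inductive step, assume it holds for an arbitrary k ≥ 1, i.e. 3 | h(k). Then
h(k+1) − 3·h(k) = (3·2^(k+1) + 5·3^(k+1)) − 3·(3·2^k + 5·3^k) = (3)·2^k·(2 − 3) = (-3)·2^k. Since 3 | h(k) by the inductive hypothesis, 3 | 3·h(k); and 3 | -3 since -3 = 3·-1. Therefore 3 | h(k+1).
This completes the induction.
Therefore the largest such d is 3.

d = 3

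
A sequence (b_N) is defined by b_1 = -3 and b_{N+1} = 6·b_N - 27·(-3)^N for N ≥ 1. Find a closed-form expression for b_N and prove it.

b_N = -(-3)^(N + 1) + 6^N

Computing the first terms: b_1 = -3, b_2 = 63, b_3 = 135. This suggests b_N = -(-3)^(N + 1) + 6^N.
When N = 1: the formula gives -3 = -3 = b_1.
Suppose the result is true for N = m, so b_m = -(-3)^(m + 1) + 6^m.
Then b_{m+1} = 6·b_m - 27·(-3)^m = 6·(-(-3)^(m + 1) + 6^m) - 27·(-3)^m = -(-3)^(m + 2) + 6^(m + 1) = -(-3)^((m+1) + 1) + 6^(m+1),
which is the claimed formula at N = m+1.
This completes the induction.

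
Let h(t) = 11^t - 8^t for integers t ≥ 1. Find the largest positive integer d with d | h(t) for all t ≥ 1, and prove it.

d = 3

Computing the first values: h(1) = 3 and h(2) = 57; gcd(3, 57) = 3, so d ≤ 3.
We prove 3 | 11^t - 8^t for all t ≥ 1 by induction on t.
Base case (t = 1): h(1) = 3 = 3·(1), so 3 | h(1).
Inductive step: assume the claim holds for t = i, i.e. 3 | h(i). Then
11^{i+1} − 8^{i+1} = 11·11^i − 8·8^i = 11·(11^i − 8^i) + (3)·8^i. The first term is divisible by 3 by the inductive hypothesis, and the second term (3)·8^i is divisible by 3 since 3 | 3. Hence 3 | h(i+1).
By the principle of mathematical induction, the result holds for all t ≥ 1.
Therefore the largest such d is 3.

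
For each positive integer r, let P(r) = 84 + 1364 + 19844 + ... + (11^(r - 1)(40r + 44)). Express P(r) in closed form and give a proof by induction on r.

P(r) = 4·11^r(r + 1) - 4

We claim P(r) = 4·11^r(r + 1) - 4 for all r ≥ 1.
Base step (r = 1): P(1) = 84, and the closed form gives 84. They agree.
Suppose the result is true for r = k, so P(k) = 4·11^k(k + 1) - 4.
Then P(k+1) = P(k) + (11^k(40k + 84)) = (4·11^k(k + 1) - 4) + (11^k(40k + 84)).
Simplifying, P(k+1) = 44·11^k·k + 88·11^k - 4 = 4·11^(k+1)((k+1) + 1) - 4,
which is the closed form with r = k+1.
Hence, by induction on r, the claim holds for every r ≥ 1.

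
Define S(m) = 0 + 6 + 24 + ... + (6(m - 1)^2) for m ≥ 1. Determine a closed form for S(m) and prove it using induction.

We claim S(m) = m(m - 1)(2m - 1) for all m ≥ 1.
For the base case m = 1: S(1) = 0, and the closed form gives 0. They agree.
Inductive step: suppose the statement holds for some k ≥ 1, so S(k) = k(2k^2 - 3k + 1).
Then S(k+1) = S(k) + (6k^2) = (k(2k^2 - 3k + 1)) + (6k^2).
Simplifying, S(k+1) = k(k + 1)(2k + 1) = (k+1)((k+1) - 1)(2(k+1) - 1),
which is the closed form with m = k+1.
By induction, the statement is established for all m ≥ 1.

S(m) = m(m - 1)(2m - 1)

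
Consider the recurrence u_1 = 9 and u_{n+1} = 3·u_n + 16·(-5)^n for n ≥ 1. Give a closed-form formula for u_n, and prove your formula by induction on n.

Computing the first terms: u_1 = 9, u_2 = -53, u_3 = 241. This suggests u_n = -2(-5)^n - 3^(n - 1).
Base case (n = 1): the formula gives 9 = 9 = u_1.
For the inductive step, assume it holds for an arbitrary p ≥ 1, so u_p = -2(-5)^p - 3^(p - 1).
Then u_{p+1} = 3·u_p + 16·(-5)^p = 3·(-2(-5)^p - 3^(p - 1)) + 16·(-5)^p = -2(-5)^(p + 1) - 3^p = -2(-5)^(p+1) - 3^((p+1) - 1),
which is the claimed formula at n = p+1.
This completes the induction.

u_n = -2(-5)^n - 3^(n - 1)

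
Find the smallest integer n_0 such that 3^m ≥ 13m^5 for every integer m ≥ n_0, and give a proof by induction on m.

At m = 14: 4782969 < 6991712, so the inequality fails and n_0 ≥ 15. We prove 3^m ≥ 13m^5 for all m ≥ 15.
For the base case m = 15: 3^m = 14348907 and 13m^5 = 9871875, so 14348907 ≥ 9871875.
Inductive step: suppose the statement holds for some k ≥ 15, so 3^k ≥ 13k^5.
Then 3^(k + 1) = 3·(3^k) ≥ 3·(13k^5).
Also, for k ≥ 15 we have 3·(13k^5) ≥ 13(k+1)^5, since 3 ≥ (1 + 1/k)^5 for all k ≥ 15.
Combining, 3^(k + 1) ≥ 13(k+1)^5.
By the principle of mathematical induction, the result holds for all m ≥ 15.
Hence the smallest such n_0 is 15.

n_0 = 15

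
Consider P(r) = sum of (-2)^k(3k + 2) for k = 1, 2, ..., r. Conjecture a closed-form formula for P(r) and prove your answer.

We claim P(r) = 2(-2)^r(r + 1) - 2 for all r ≥ 1.
When r = 1: P(1) = -10, and the closed form gives -10. They agree.
Suppose the result is true for r = k, so P(k) = 2(-2)^k(k + 1) - 2.
Then P(k+1) = P(k) + ((-2)^(k + 1)(3k + 5)) = (2(-2)^k(k + 1) - 2) + ((-2)^(k + 1)(3k + 5)).
Simplifying, P(k+1) = -4(-2)^k·k - 8(-2)^k - 2 = 2(-2)^(k+1)((k+1) + 1) - 2,
which is the closed form with r = k+1.
By induction, the statement is established for all r ≥ 1.

P(r) = 2(-2)^r(r + 1) - 2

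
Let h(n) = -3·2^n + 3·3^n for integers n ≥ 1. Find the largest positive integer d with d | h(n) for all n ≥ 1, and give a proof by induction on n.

Computing the first values: h(1) = 3 and h(2) = 15; gcd(3, 15) = 3, so d ≤ 3.
We prove 3 | -3·2^n + 3·3^n for all n ≥ 1 by induction on n.
Base case (n = 1): h(1) = 3 = 3·(1), so 3 | h(1).
For the inductive step, assume it holds for an arbitrary j ≥ 1, i.e. 3 | h(j). Then
h(j+1) − 3·h(j) = (-3·2^(j+1) + 3·3^(j+1)) − 3·(-3·2^j + 3·3^j) = (-3)·2^j·(2 − 3) = (3)·2^j. Since 3 | h(j) by the inductive hypothesis, 3 | 3·h(j); and 3 | 3 since 3 = 3·1. Therefore 3 | h(j+1).
By the principle of mathematical induction, the result holds for all n ≥ 1.
Therefore the largest such d is 3.

d = 3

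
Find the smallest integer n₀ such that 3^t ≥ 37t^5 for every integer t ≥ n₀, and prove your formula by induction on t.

n₀ = 16

At t = 15: 14348907 < 28096875, so the inequality fails and n₀ ≥ 16. We prove 3^t ≥ 37t^5 for all t ≥ 16.
Base case (t = 16): 3^t = 43046721 and 37t^5 = 38797312, so 43046721 ≥ 38797312.
Inductive step: assume the claim holds for t = i, so 3^i ≥ 37i^5.
Then 3^(i + 1) = 3·(3^i) ≥ 3·(37i^5).
Also, for i ≥ 16 we have 3·(37i^5) ≥ 37(i+1)^5, since 3 ≥ (1 + 1/i)^5 for all i ≥ 16.
Combining, 3^(i + 1) ≥ 37(i+1)^5.
By induction, the statement is established for all t ≥ 16.
Hence the smallest such n₀ is 16.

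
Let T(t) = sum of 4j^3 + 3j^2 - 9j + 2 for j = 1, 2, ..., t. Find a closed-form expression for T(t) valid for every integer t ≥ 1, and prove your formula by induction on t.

We claim T(t) = t(t - 1)(t^2 + 4t + 2) for all t ≥ 1.
Base case (t = 1): T(1) = 0, and the closed form gives 0. They agree.
Suppose the result is true for t = j, so T(j) = j(j^3 + 3j^2 - 2j - 2).
Then T(j+1) = T(j) + (j(4j^2 + 15j + 9)) = (j(j^3 + 3j^2 - 2j - 2)) + (j(4j^2 + 15j + 9)).
Simplifying, T(j+1) = j(j + 1)(j^2 + 6j + 7) = (j+1)((j+1) - 1)((j+1)^2 + 4(j+1) + 2),
which is the closed form with t = j+1.
By induction, the statement is established for all t ≥ 1.

T(t) = t(t - 1)(t^2 + 4t + 2)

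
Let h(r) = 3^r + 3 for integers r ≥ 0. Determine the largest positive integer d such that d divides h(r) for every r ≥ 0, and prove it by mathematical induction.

Computing the first values: h(0) = 4 and h(1) = 6; gcd(4, 6) = 2, so d ≤ 2.
We prove 2 | 3^r + 3 for all r ≥ 0 by induction on r.
For the base case r = 0: h(0) = 4 = 2·(2), so 2 | h(0).
Inductive step: assume the claim holds for r = p, i.e. 2 | h(p). Then
h(p+1) = 3^(p+1) + 3 = 3·(3^p + 3) - 6 = 3·h(p) - 6. The first term is divisible by 2 by the inductive hypothesis, and -6 is divisible by 2. Hence 2 | h(p+1).
This completes the induction.
Therefore the largest such d is 2.

d = 2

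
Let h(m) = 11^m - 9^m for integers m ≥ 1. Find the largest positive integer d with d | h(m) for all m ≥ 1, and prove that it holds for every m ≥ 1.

d = 2

Computing the first values: h(1) = 2 and h(2) = 40; gcd(2, 40) = 2, so d ≤ 2.
We prove 2 | 11^m - 9^m for all m ≥ 1 by induction on m.
For the base case m = 1: h(1) = 2 = 2·(1), so 2 | h(1).
Inductive step: suppose the statement holds for some i ≥ 1, i.e. 2 | h(i). Then
11^{i+1} − 9^{i+1} = 11·11^i − 9·9^i = 11·(11^i − 9^i) + (2)·9^i. The first term is divisible by 2 by the inductive hypothesis, and the second term (2)·9^i is divisible by 2 since 2 | 2. Hence 2 | h(i+1).
Hence, by induction on m, the claim holds for every m ≥ 1.
Therefore the largest such d is 2.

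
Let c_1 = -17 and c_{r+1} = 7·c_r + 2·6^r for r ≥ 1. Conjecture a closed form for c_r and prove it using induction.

Computing the first terms: c_1 = -17, c_2 = -107, c_3 = -677. This suggests c_r = -2·6^r - 5·7^(r - 1).
Base case (r = 1): the formula gives -17 = -17 = c_1.
Inductive step: assume the claim holds for r = j, so c_j = -2·6^j - 5·7^(j - 1).
Then c_{j+1} = 7·c_j + 2·6^j = 7·(-2·6^j - 5·7^(j - 1)) + 2·6^j = -2·6^(j + 1) - 5·7^j = -2·6^(j+1) - 5·7^((j+1) - 1),
which is the claimed formula at r = j+1.
Hence, by induction on r, the claim holds for every r ≥ 1.

c_r = -2·6^r - 5·7^(r - 1)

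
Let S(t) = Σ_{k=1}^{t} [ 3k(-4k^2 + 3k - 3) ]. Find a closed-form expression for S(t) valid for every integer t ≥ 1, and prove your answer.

S(t) = -3t(t + 1)(t^2 + 1)

We claim S(t) = -3t(t + 1)(t^2 + 1) for all t ≥ 1.
For the base case t = 1: S(1) = -12, and the closed form gives -12. They agree.
Inductive step: suppose the statement holds for some k ≥ 1, so S(k) = 3k(-k^3 - k^2 - k - 1).
Then S(k+1) = S(k) + (3(k + 1)(3k - 4(k + 1)^2)) = (3k(-k^3 - k^2 - k - 1)) + (3(k + 1)(3k - 4(k + 1)^2)).
Simplifying, S(k+1) = -3(k + 1)(k + 2)(k^2 + 2k + 2) = -3(k+1)((k+1) + 1)((k+1)^2 + 1),
which is the closed form with t = k+1.
By induction, the statement is established for all t ≥ 1.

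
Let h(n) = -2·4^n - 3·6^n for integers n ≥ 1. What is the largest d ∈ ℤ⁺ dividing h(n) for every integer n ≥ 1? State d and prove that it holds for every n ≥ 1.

Computing the first values: h(1) = -26 and h(2) = -140; gcd(-26, -140) = 2, so d ≤ 2.
We prove 2 | -2·4^n - 3·6^n for all n ≥ 1 by induction on n.
Base step (n = 1): h(1) = -26 = 2·(-13), so 2 | h(1).
Inductive step: assume the claim holds for n = r, i.e. 2 | h(r). Then
h(r+1) − 6·h(r) = (-2·4^(r+1) - 3·6^(r+1)) − 6·(-2·4^r - 3·6^r) = (-2)·4^r·(4 − 6) = (4)·4^r. Since 2 | h(r) by the inductive hypothesis, 2 | 6·h(r); and 2 | 4 since 4 = 2·2. Therefore 2 | h(r+1).
By induction, the statement is established for all n ≥ 1.
Therefore the largest such d is 2.

d = 2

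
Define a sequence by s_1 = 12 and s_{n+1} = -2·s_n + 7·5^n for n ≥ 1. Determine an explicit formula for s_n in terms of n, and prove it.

s_n = 7(-2)^(n - 1) + 5^n

Computing the first terms: s_1 = 12, s_2 = 11, s_3 = 153. This suggests s_n = 7(-2)^(n - 1) + 5^n.
For the base case n = 1: the formula gives 12 = 12 = s_1.
Inductive step: assume the claim holds for n = i, so s_i = 7(-2)^(i - 1) + 5^i.
Then s_{i+1} = -2·s_i + 7·5^i = -2·(7(-2)^(i - 1) + 5^i) + 7·5^i = 7(-2)^i + 5^(i + 1) = 7(-2)^((i+1) - 1) + 5^(i+1),
which is the claimed formula at n = i+1.
Hence, by induction on n, the claim holds for every n ≥ 1.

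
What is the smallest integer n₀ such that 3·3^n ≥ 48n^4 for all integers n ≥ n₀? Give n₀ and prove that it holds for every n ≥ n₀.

At n = 11: 531441 < 702768, so the inequality fails and n₀ ≥ 12. We prove 3·3^n ≥ 48n^4 for all n ≥ 12.
Base case (n = 12): 3·3^n = 1594323 and 48n^4 = 995328, so 1594323 ≥ 995328.
For the inductive step, assume it holds for an arbitrary j ≥ 12, so 3·3^j ≥ 48j^4.
Then 3·3^(j + 1) = 3·(3·3^j) ≥ 3·(48j^4).
Also, for j ≥ 12 we have 3·(48j^4) ≥ 48(j+1)^4, since 3 ≥ (1 + 1/j)^4 for all j ≥ 12.
Combining, 3·3^(j + 1) ≥ 48(j+1)^4.
By induction, the statement is established for all n ≥ 12.
Hence the smallest such n₀ is 12.

n₀ = 12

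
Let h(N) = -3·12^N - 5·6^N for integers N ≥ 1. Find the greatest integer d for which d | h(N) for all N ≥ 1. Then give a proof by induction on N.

Computing the first values: h(1) = -66 and h(2) = -612; gcd(-66, -612) = 6, so d ≤ 6.
We prove 6 | -3·12^N - 5·6^N for all N ≥ 1 by induction on N.
For the base case N = 1: h(1) = -66 = 6·(-11), so 6 | h(1).
Inductive step: suppose the statement holds for some k ≥ 1, i.e. 6 | h(k). Then
h(k+1) − 12·h(k) = (-3·12^(k+1) - 5·6^(k+1)) − 12·(-3·12^k - 5·6^k) = (-5)·6^k·(6 − 12) = (30)·6^k. Since 6 | h(k) by the inductive hypothesis, 6 | 12·h(k); and 6 | 30 since 30 = 6·5. Therefore 6 | h(k+1).
Hence, by induction on N, the claim holds for every N ≥ 1.
Therefore the largest such d is 6.

d = 6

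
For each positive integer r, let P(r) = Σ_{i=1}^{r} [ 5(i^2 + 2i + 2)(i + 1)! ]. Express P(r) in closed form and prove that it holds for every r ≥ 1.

We claim P(r) = (5r + 5)(r + 2)! - 10 for all r ≥ 1.
When r = 1: P(1) = 50, and the closed form gives 50. They agree.
For the inductive step, assume it holds for an arbitrary i ≥ 1, so P(i) = (5i + 5)(i + 2)! - 10.
Then P(i+1) = P(i) + (5(i^2 + 4i + 5)(i + 2)!) = ((5i + 5)(i + 2)! - 10) + (5(i^2 + 4i + 5)(i + 2)!).
Simplifying, P(i+1) = (5(i+1) + 5)((i+1) + 2)! - 10,
which is the closed form with r = i+1.
This completes the induction.

P(r) = (5r + 5)(r + 2)! - 10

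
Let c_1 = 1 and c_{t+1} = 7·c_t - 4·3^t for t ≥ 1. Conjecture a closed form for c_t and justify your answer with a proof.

Computing the first terms: c_1 = 1, c_2 = -5, c_3 = -71. This suggests c_t = 3^t - 2·7^(t - 1).
Base case (t = 1): the formula gives 1 = 1 = c_1.
Inductive step: assume the claim holds for t = j, so c_j = 3^j - 2·7^(j - 1).
Then c_{j+1} = 7·c_j - 4·3^j = 7·(3^j - 2·7^(j - 1)) - 4·3^j = 3^(j + 1) - 2·7^j = 3^(j+1) - 2·7^((j+1) - 1),
which is the claimed formula at t = j+1.
This completes the induction.

c_t = 3^t - 2·7^(t - 1)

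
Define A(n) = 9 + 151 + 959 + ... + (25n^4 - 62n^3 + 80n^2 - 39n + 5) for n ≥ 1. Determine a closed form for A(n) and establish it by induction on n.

A(n) = n(5n^4 - 3n^3 + 4n^2 + 5n - 2)

We claim A(n) = n(5n^4 - 3n^3 + 4n^2 + 5n - 2) for all n ≥ 1.
For the base case n = 1: A(1) = 9, and the closed form gives 9. They agree.
Suppose the result is true for n = m, so A(m) = m(5m^4 - 3m^3 + 4m^2 + 5m - 2).
Then A(m+1) = A(m) + (25m^4 + 38m^3 + 44m^2 + 35m + 9) = (m(5m^4 - 3m^3 + 4m^2 + 5m - 2)) + (25m^4 + 38m^3 + 44m^2 + 35m + 9).
Simplifying, A(m+1) = (m + 1)(5m^4 + 17m^3 + 25m^2 + 24m + 9) = (m+1)(5(m+1)^4 - 3(m+1)^3 + 4(m+1)^2 + 5(m+1) - 2),
which is the closed form with n = m+1.
Hence, by induction on n, the claim holds for every n ≥ 1.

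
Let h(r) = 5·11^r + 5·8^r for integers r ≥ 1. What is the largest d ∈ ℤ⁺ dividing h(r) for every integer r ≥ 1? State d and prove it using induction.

d = 5

Computing the first values: h(1) = 95 and h(2) = 925; gcd(95, 925) = 5, so d ≤ 5.
We prove 5 | 5·11^r + 5·8^r for all r ≥ 1 by induction on r.
Base step (r = 1): h(1) = 95 = 5·(19), so 5 | h(1).
Suppose the result is true for r = i, i.e. 5 | h(i). Then
h(i+1) − 11·h(i) = (5·11^(i+1) + 5·8^(i+1)) − 11·(5·11^i + 5·8^i) = (5)·8^i·(8 − 11) = (-15)·8^i. Since 5 | h(i) by the inductive hypothesis, 5 | 11·h(i); and 5 | -15 since -15 = 5·-3. Therefore 5 | h(i+1).
By the principle of mathematical induction, the result holds for all r ≥ 1.
Therefore the largest such d is 5.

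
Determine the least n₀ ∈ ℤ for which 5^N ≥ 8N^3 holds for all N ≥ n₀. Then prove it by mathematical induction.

At N = 3: 125 < 216, so the inequality fails and n₀ ≥ 4. We prove 5^N ≥ 8N^3 for all N ≥ 4.
Base case (N = 4): 5^N = 625 and 8N^3 = 512, so 625 ≥ 512.
Inductive step: suppose the statement holds for some j ≥ 4, so 5^j ≥ 8j^3.
Then 5^(j + 1) = 5·(5^j) ≥ 5·(8j^3).
Also, for j ≥ 4 we have 5·(8j^3) ≥ 8(j+1)^3, since 5 ≥ (1 + 1/j)^3 for all j ≥ 4.
Combining, 5^(j + 1) ≥ 8(j+1)^3.
This completes the induction.
Hence the smallest such n₀ is 4.

n₀ = 4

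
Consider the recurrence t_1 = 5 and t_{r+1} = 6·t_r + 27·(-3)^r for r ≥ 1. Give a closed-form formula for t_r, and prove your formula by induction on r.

t_r = (-3)^(r + 1) - 4·6^(r - 1)

Computing the first terms: t_1 = 5, t_2 = -51, t_3 = -63. This suggests t_r = (-3)^(r + 1) - 4·6^(r - 1).
When r = 1: the formula gives 5 = 5 = t_1.
Suppose the result is true for r = p, so t_p = (-3)^(p + 1) - 4·6^(p - 1).
Then t_{p+1} = 6·t_p + 27·(-3)^p = 6·((-3)^(p + 1) - 4·6^(p - 1)) + 27·(-3)^p = (-3)^(p + 2) - 4·6^p = (-3)^((p+1) + 1) - 4·6^((p+1) - 1),
which is the claimed formula at r = p+1.
By the principle of mathematical induction, the result holds for all r ≥ 1.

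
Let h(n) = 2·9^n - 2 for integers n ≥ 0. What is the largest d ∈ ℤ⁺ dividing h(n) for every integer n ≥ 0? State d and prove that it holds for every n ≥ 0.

Computing the first values: h(0) = 0 and h(1) = 16; gcd(0, 16) = 16, so d ≤ 16.
We prove 16 | 2·9^n - 2 for all n ≥ 0 by induction on n.
Base step (n = 0): h(0) = 0 = 16·(0), so 16 | h(0).
Inductive step: assume the claim holds for n = k, i.e. 16 | h(k). Then
h(k+1) = 2·9^(k+1) - 2 = 9·(2·9^k - 2) + 16 = 9·h(k) + 16. The first term is divisible by 16 by the inductive hypothesis, and 16 is divisible by 16. Hence 16 | h(k+1).
By induction, the statement is established for all n ≥ 0.
Therefore the largest such d is 16.

d = 16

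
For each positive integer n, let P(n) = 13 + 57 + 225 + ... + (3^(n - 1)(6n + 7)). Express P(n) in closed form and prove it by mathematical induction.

We claim P(n) = 3^n(3n + 2) - 2 for all n ≥ 1.
When n = 1: P(1) = 13, and the closed form gives 13. They agree.
Inductive step: suppose the statement holds for some p ≥ 1, so P(p) = 3^p(3p + 2) - 2.
Then P(p+1) = P(p) + (3^p(6p + 13)) = (3^p(3p + 2) - 2) + (3^p(6p + 13)).
Simplifying, P(p+1) = 9·3^p·p + 15·3^p - 2 = 3^(p+1)(3(p+1) + 2) - 2,
which is the closed form with n = p+1.
By induction, the statement is established for all n ≥ 1.

P(n) = 3^n(3n + 2) - 2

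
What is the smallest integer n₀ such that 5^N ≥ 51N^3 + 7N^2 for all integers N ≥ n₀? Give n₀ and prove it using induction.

At N = 5: 3125 < 6550, so the inequality fails and n₀ ≥ 6. We prove 5^N ≥ 51N^3 + 7N^2 for all N ≥ 6.
Base case (N = 6): 5^N = 15625 and 51N^3 + 7N^2 = 11268, so 15625 ≥ 11268.
For the inductive step, assume it holds for an arbitrary p ≥ 6, so 5^p ≥ 51p^3 + 7p^2.
Then 5^(p + 1) = 5·(5^p) ≥ 5·(51p^3 + 7p^2).
Also, for p ≥ 6 we have 5·(51p^3 + 7p^2) ≥ 51(p+1)^3 + 7(p+1)^2, since 5·(51p^3 + 7p^2) − (51(p+1)^3 + 7(p+1)^2) = 204p^3 - 125p^2 - 167p - 58, which is nonnegative for all p ≥ 6.
Combining, 5^(p + 1) ≥ 51(p+1)^3 + 7(p+1)^2.
This completes the induction.
Hence the smallest such n₀ is 6.

n₀ = 6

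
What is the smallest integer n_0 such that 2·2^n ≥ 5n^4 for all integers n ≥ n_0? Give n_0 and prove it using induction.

n_0 = 19

At n = 18: 524288 < 524880, so the inequality fails and n_0 ≥ 19. We prove 2·2^n ≥ 5n^4 for all n ≥ 19.
Base case (n = 19): 2·2^n = 1048576 and 5n^4 = 651605, so 1048576 ≥ 651605.
Suppose the result is true for n = r, so 2·2^r ≥ 5r^4.
Then 2·2^(r + 1) = 2·(2·2^r) ≥ 2·(5r^4).
Also, for r ≥ 19 we have 2·(5r^4) ≥ 5(r+1)^4, since 2 ≥ (1 + 1/r)^4 for all r ≥ 19.
Combining, 2·2^(r + 1) ≥ 5(r+1)^4.
This completes the induction.
Hence the smallest such n_0 is 19.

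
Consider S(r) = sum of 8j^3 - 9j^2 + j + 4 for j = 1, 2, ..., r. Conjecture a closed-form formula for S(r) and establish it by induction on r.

S(r) = r(2r^3 + r^2 - 2r + 3)

We claim S(r) = r(2r^3 + r^2 - 2r + 3) for all r ≥ 1.
Base step (r = 1): S(1) = 4, and the closed form gives 4. They agree.
For the inductive step, assume it holds for an arbitrary j ≥ 1, so S(j) = j(2j^3 + j^2 - 2j + 3).
Then S(j+1) = S(j) + (8j^3 + 15j^2 + 7j + 4) = (j(2j^3 + j^2 - 2j + 3)) + (8j^3 + 15j^2 + 7j + 4).
Simplifying, S(j+1) = (j + 1)(2j^3 + 7j^2 + 6j + 4) = (j+1)(2(j+1)^3 + (j+1)^2 - 2(j+1) + 3),
which is the closed form with r = j+1.
By induction, the statement is established for all r ≥ 1.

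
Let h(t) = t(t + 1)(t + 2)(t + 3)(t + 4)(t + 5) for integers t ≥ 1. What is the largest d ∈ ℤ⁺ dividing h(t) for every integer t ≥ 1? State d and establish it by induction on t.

d = 720

Computing the first values: h(1) = 720 and h(2) = 5040; gcd(720, 5040) = 720, so d ≤ 720.
We prove 720 | t(t + 1)(t + 2)(t + 3)(t + 4)(t + 5) for all t ≥ 1 by induction on t.
For the base case t = 1: h(1) = 720 = 720·(1), so 720 | h(1).
For the inductive step, assume it holds for an arbitrary r ≥ 1, i.e. 720 | h(r). Then
h(r+1) − h(r) = (r+1)·(r+2)·(r+3)·(r+4)·(r+5)·(r+6) − r·(r+1)·(r+2)·(r+3)·(r+4)·(r+5) = (r+1)·(r+2)·(r+3)·(r+4)·(r+5)·[(r+6) − r] = 6·(r+1)·(r+2)·(r+3)·(r+4)·(r+5). The product of 5 consecutive integers is divisible by (5)! = 120, so h(r+1) − h(r) is divisible by 6·120 = 720. By the inductive hypothesis 720 | h(r), hence 720 | h(r+1).
By induction, the statement is established for all t ≥ 1.
Therefore the largest such d is 720.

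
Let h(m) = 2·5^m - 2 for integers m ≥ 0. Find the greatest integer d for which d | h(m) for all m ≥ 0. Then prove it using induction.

d = 8

Computing the first values: h(0) = 0 and h(1) = 8; gcd(0, 8) = 8, so d ≤ 8.
We prove 8 | 2·5^m - 2 for all m ≥ 0 by induction on m.
For the base case m = 0: h(0) = 0 = 8·(0), so 8 | h(0).
Suppose the result is true for m = k, i.e. 8 | h(k). Then
h(k+1) = 2·5^(k+1) - 2 = 5·(2·5^k - 2) + 8 = 5·h(k) + 8. The first term is divisible by 8 by the inductive hypothesis, and 8 is divisible by 8. Hence 8 | h(k+1).
This completes the induction.
Therefore the largest such d is 8.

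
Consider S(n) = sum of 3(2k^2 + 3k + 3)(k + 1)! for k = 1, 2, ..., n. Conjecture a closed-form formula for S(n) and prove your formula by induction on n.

We claim S(n) = (6n + 3)(n + 2)! - 6 for all n ≥ 1.
For the base case n = 1: S(1) = 48, and the closed form gives 48. They agree.
Suppose the result is true for n = k, so S(k) = (6k + 3)(k + 2)! - 6.
Then S(k+1) = S(k) + (3(2k^2 + 7k + 8)(k + 2)!) = ((6k + 3)(k + 2)! - 6) + (3(2k^2 + 7k + 8)(k + 2)!).
Simplifying, S(k+1) = (6(k+1) + 3)((k+1) + 2)! - 6,
which is the closed form with n = k+1.
Hence, by induction on n, the claim holds for every n ≥ 1.

S(n) = (6n + 3)(n + 2)! - 6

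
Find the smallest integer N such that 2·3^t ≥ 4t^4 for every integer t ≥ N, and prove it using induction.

N = 9

At t = 8: 13122 < 16384, so the inequality fails and N ≥ 9. We prove 2·3^t ≥ 4t^4 for all t ≥ 9.
Base case (t = 9): 2·3^t = 39366 and 4t^4 = 26244, so 39366 ≥ 26244.
Inductive step: assume the claim holds for t = m, so 2·3^m ≥ 4m^4.
Then 2·3^(m + 1) = 3·(2·3^m) ≥ 3·(4m^4).
Also, for m ≥ 9 we have 3·(4m^4) ≥ 4(m+1)^4, since 3 ≥ (1 + 1/m)^4 for all m ≥ 9.
Combining, 2·3^(m + 1) ≥ 4(m+1)^4.
Hence, by induction on t, the claim holds for every t ≥ 9.
Hence the smallest such N is 9.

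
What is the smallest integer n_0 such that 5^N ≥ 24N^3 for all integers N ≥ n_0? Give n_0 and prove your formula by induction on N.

At N = 4: 625 < 1536, so the inequality fails and n_0 ≥ 5. We prove 5^N ≥ 24N^3 for all N ≥ 5.
When N = 5: 5^N = 3125 and 24N^3 = 3000, so 3125 ≥ 3000.
Inductive step: assume the claim holds for N = k, so 5^k ≥ 24k^3.
Then 5^(k + 1) = 5·(5^k) ≥ 5·(24k^3).
Also, for k ≥ 5 we have 5·(24k^3) ≥ 24(k+1)^3, since 5 ≥ (1 + 1/k)^3 for all k ≥ 5.
Combining, 5^(k + 1) ≥ 24(k+1)^3.
This completes the induction.
Hence the smallest such n_0 is 5.

n_0 = 5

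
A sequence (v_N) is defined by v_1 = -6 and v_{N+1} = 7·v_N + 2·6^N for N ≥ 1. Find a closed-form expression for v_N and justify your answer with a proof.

Computing the first terms: v_1 = -6, v_2 = -30, v_3 = -138. This suggests v_N = -2·6^N + 6·7^(N - 1).
For the base case N = 1: the formula gives -6 = -6 = v_1.
Inductive step: assume the claim holds for N = m, so v_m = -2·6^m + 6·7^(m - 1).
Then v_{m+1} = 7·v_m + 2·6^m = 7·(-2·6^m + 6·7^(m - 1)) + 2·6^m = -2·6^(m + 1) + 6·7^m = -2·6^(m+1) + 6·7^((m+1) - 1),
which is the claimed formula at N = m+1.
Hence, by induction on N, the claim holds for every N ≥ 1.

v_N = -2·6^N + 6·7^(N - 1)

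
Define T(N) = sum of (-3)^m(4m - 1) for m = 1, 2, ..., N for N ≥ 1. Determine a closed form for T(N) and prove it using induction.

T(N) = 3(-3)^N·N

We claim T(N) = 3(-3)^N·N for all N ≥ 1.
For the base case N = 1: T(1) = -9, and the closed form gives -9. They agree.
For the inductive step, assume it holds for an arbitrary m ≥ 1, so T(m) = 3(-3)^m·m.
Then T(m+1) = T(m) + ((-3)^(m + 1)(4m + 3)) = (3(-3)^m·m) + ((-3)^(m + 1)(4m + 3)).
Simplifying, T(m+1) = (-3)^(m + 2)(-m - 1) = 3(-3)^(m+1)·(m+1),
which is the closed form with N = m+1.
Hence, by induction on N, the claim holds for every N ≥ 1.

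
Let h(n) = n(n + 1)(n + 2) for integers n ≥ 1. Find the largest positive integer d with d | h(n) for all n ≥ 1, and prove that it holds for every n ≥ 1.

Computing the first values: h(1) = 6 and h(2) = 24; gcd(6, 24) = 6, so d ≤ 6.
We prove 6 | n(n + 1)(n + 2) for all n ≥ 1 by induction on n.
When n = 1: h(1) = 6 = 6·(1), so 6 | h(1).
Inductive step: assume the claim holds for n = k, i.e. 6 | h(k). Then
h(k+1) − h(k) = (k+1)·(k+2)·(k+3) − k·(k+1)·(k+2) = (k+1)·(k+2)·[(k+3) − k] = 3·(k+1)·(k+2). The product of 2 consecutive integers is divisible by (2)! = 2, so h(k+1) − h(k) is divisible by 3·2 = 6. By the inductive hypothesis 6 | h(k), hence 6 | h(k+1).
By induction, the statement is established for all n ≥ 1.
Therefore the largest such d is 6.

d = 6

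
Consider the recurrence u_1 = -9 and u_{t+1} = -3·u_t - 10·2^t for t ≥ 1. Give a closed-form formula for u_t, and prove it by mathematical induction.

Computing the first terms: u_1 = -9, u_2 = 7, u_3 = -61. This suggests u_t = -5(-3)^(t - 1) - 2^(t + 1).
Base case (t = 1): the formula gives -9 = -9 = u_1.
Inductive step: suppose the statement holds for some j ≥ 1, so u_j = -5(-3)^(j - 1) - 2^(j + 1).
Then u_{j+1} = -3·u_j - 10·2^j = -3·(-5(-3)^(j - 1) - 2^(j + 1)) - 10·2^j = -5(-3)^j - 2^(j + 2) = -5(-3)^((j+1) - 1) - 2^((j+1) + 1),
which is the claimed formula at t = j+1.
By induction, the statement is established for all t ≥ 1.

u_t = -5(-3)^(t - 1) - 2^(t + 1)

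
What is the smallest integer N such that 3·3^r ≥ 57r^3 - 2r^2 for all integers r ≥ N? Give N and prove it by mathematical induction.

N = 9

At r = 8: 19683 < 29056, so the inequality fails and N ≥ 9. We prove 3·3^r ≥ 57r^3 - 2r^2 for all r ≥ 9.
For the base case r = 9: 3·3^r = 59049 and 57r^3 - 2r^2 = 41391, so 59049 ≥ 41391.
Inductive step: suppose the statement holds for some j ≥ 9, so 3·3^j ≥ 57j^3 - 2j^2.
Then 3·3^(j + 1) = 3·(3·3^j) ≥ 3·(57j^3 - 2j^2).
Also, for j ≥ 9 we have 3·(57j^3 - 2j^2) ≥ 57(j+1)^3 - 2(j+1)^2, since 3·(57j^3 - 2j^2) − (57(j+1)^3 - 2(j+1)^2) = 114j^3 - 175j^2 - 167j - 55, which is nonnegative for all j ≥ 9.
Combining, 3·3^(j + 1) ≥ 57(j+1)^3 - 2(j+1)^2.
Hence, by induction on r, the claim holds for every r ≥ 9.
Hence the smallest such N is 9.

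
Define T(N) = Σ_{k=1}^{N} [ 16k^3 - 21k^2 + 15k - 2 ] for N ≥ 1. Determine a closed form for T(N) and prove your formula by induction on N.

We claim T(N) = N(4N^3 + N^2 + N + 2) for all N ≥ 1.
When N = 1: T(1) = 8, and the closed form gives 8. They agree.
Inductive step: suppose the statement holds for some k ≥ 1, so T(k) = k(4k^3 + k^2 + k + 2).
Then T(k+1) = T(k) + (16k^3 + 27k^2 + 21k + 8) = (k(4k^3 + k^2 + k + 2)) + (16k^3 + 27k^2 + 21k + 8).
Simplifying, T(k+1) = (k + 1)(4k^3 + 13k^2 + 15k + 8) = (k+1)(4(k+1)^3 + (k+1)^2 + (k+1) + 2),
which is the closed form with N = k+1.
This completes the induction.

T(N) = N(4N^3 + N^2 + N + 2)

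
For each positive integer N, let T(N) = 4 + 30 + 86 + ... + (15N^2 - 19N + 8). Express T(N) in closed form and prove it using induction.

T(N) = N(5N^2 - 2N + 1)

We claim T(N) = N(5N^2 - 2N + 1) for all N ≥ 1.
Base step (N = 1): T(1) = 4, and the closed form gives 4. They agree.
Suppose the result is true for N = j, so T(j) = j(5j^2 - 2j + 1).
Then T(j+1) = T(j) + (15j^2 + 11j + 4) = (j(5j^2 - 2j + 1)) + (15j^2 + 11j + 4).
Simplifying, T(j+1) = (j + 1)(5j^2 + 8j + 4) = (j+1)(5(j+1)^2 - 2(j+1) + 1),
which is the closed form with N = j+1.
Hence, by induction on N, the claim holds for every N ≥ 1.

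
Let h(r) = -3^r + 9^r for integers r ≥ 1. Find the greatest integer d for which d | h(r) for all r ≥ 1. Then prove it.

d = 6

Computing the first values: h(1) = 6 and h(2) = 72; gcd(6, 72) = 6, so d ≤ 6.
We prove 6 | -3^r + 9^r for all r ≥ 1 by induction on r.
Base step (r = 1): h(1) = 6 = 6·(1), so 6 | h(1).
Inductive step: assume the claim holds for r = j, i.e. 6 | h(j). Then
9^{j+1} − 3^{j+1} = 9·9^j − 3·3^j = 9·(9^j − 3^j) + (6)·3^j. The first term is divisible by 6 by the inductive hypothesis, and the second term (6)·3^j is divisible by 6 since 6 | 6. Hence 6 | h(j+1).
This completes the induction.
Therefore the largest such d is 6.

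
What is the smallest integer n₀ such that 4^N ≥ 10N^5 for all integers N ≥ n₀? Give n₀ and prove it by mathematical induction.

At N = 9: 262144 < 590490, so the inequality fails and n₀ ≥ 10. We prove 4^N ≥ 10N^5 for all N ≥ 10.
Base step (N = 10): 4^N = 1048576 and 10N^5 = 1000000, so 1048576 ≥ 1000000.
Suppose the result is true for N = m, so 4^m ≥ 10m^5.
Then 4^(m + 1) = 4·(4^m) ≥ 4·(10m^5).
Also, for m ≥ 10 we have 4·(10m^5) ≥ 10(m+1)^5, since 4 ≥ (1 + 1/m)^5 for all m ≥ 10.
Combining, 4^(m + 1) ≥ 10(m+1)^5.
By induction, the statement is established for all N ≥ 10.
Hence the smallest such n₀ is 10.

n₀ = 10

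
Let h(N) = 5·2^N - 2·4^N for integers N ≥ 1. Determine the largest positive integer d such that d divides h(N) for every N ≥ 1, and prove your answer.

Computing the first values: h(1) = 2 and h(2) = -12; gcd(2, -12) = 2, so d ≤ 2.
We prove 2 | 5·2^N - 2·4^N for all N ≥ 1 by induction on N.
For the base case N = 1: h(1) = 2 = 2·(1), so 2 | h(1).
Inductive step: assume the claim holds for N = r, i.e. 2 | h(r). Then
h(r+1) − 4·h(r) = (5·2^(r+1) - 2·4^(r+1)) − 4·(5·2^r - 2·4^r) = (5)·2^r·(2 − 4) = (-10)·2^r. Since 2 | h(r) by the inductive hypothesis, 2 | 4·h(r); and 2 | -10 since -10 = 2·-5. Therefore 2 | h(r+1).
Hence, by induction on N, the claim holds for every N ≥ 1.
Therefore the largest such d is 2.

d = 2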